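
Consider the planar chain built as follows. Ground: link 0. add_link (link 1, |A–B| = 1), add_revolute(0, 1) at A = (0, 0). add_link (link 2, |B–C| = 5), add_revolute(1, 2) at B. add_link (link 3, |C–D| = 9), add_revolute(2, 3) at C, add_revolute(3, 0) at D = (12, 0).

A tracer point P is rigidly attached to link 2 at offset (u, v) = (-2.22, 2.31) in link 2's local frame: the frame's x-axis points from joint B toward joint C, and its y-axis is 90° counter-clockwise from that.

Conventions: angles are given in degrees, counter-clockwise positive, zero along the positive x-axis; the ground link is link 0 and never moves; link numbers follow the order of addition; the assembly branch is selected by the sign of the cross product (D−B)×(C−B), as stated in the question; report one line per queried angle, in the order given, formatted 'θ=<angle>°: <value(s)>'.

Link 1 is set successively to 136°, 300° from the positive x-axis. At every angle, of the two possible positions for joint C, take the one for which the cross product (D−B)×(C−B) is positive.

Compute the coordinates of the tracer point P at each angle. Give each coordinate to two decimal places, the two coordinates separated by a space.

A=(0,0), D=(12.00,0)
θ=136°: B = A + 1.00·(cos136°, sin136°) = (-0.7193, 0.6947)
θ=136°: |BD| = 12.7383
θ=136°: circle(B,5.00) ∩ circle(D,9.00): a=4.1711, h=2.7572
θ=136°:   candidates: C₊=(3.5959,3.2203) cross=35.122; C₋=(3.2951,-2.2859) cross=-35.122
θ=136°:   branch + wants cross > 0 → take C=(3.5959,3.2203) (cross=35.122)
θ=136°: ex = (C−B)/|BC| = (0.8630,0.5051); ey = (-0.5051,0.8630)
θ=136°: P = B + -2.22·ex + 2.31·ey = (-3.8022,1.5669)
θ=300°: B = A + 1.00·(cos300°, sin300°) = (0.5000, -0.8660)
θ=300°: |BD| = 11.5326
θ=300°: circle(B,5.00) ∩ circle(D,9.00): a=3.3384, h=3.7223
θ=300°:   candidates: C₊=(3.5494,3.0964) cross=42.927; C₋=(4.1085,-4.3271) cross=-42.927
θ=300°:   branch + wants cross > 0 → take C=(3.5494,3.0964) (cross=42.927)
θ=300°: ex = (C−B)/|BC| = (0.6099,0.7925); ey = (-0.7925,0.6099)
θ=300°: P = B + -2.22·ex + 2.31·ey = (-2.6846,-1.2165)

θ=136°: -3.80 1.57
θ=300°: -2.68 -1.22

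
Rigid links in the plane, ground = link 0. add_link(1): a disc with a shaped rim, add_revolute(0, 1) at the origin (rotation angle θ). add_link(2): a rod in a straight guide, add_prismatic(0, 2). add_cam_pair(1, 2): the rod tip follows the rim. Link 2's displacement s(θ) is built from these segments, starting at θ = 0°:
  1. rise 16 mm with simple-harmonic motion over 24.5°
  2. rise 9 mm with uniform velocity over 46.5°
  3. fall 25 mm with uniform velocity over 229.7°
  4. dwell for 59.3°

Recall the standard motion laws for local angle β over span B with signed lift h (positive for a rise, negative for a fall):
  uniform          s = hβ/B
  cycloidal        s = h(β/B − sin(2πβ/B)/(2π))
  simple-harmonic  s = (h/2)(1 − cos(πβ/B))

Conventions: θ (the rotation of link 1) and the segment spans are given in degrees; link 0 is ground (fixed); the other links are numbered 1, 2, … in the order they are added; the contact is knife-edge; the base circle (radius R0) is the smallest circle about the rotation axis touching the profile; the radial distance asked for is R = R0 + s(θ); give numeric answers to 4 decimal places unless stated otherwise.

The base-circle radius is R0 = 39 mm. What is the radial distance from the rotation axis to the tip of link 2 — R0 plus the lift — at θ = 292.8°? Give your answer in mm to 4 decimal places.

segment 1 (0° to 24.5°, simple-harmonic, h = 16) is passed completely: s = 0.0000 + (16) = 16.0000
segment 2 (24.5° to 71°, uniform, h = 9) is passed completely: s = 16.0000 + (9) = 25.0000
θ = 292.8° falls in segment 3 (71° to 300.7°, uniform, h = -25): β = 292.8 − 71 = 221.8°, B = 229.7°; Δs = -25·221.8/229.7 = -24.1402; s = 25.0000 − 24.1402 = 0.8598
R = R0 + s = 39 + 0.8598 = 39.8598

39.8598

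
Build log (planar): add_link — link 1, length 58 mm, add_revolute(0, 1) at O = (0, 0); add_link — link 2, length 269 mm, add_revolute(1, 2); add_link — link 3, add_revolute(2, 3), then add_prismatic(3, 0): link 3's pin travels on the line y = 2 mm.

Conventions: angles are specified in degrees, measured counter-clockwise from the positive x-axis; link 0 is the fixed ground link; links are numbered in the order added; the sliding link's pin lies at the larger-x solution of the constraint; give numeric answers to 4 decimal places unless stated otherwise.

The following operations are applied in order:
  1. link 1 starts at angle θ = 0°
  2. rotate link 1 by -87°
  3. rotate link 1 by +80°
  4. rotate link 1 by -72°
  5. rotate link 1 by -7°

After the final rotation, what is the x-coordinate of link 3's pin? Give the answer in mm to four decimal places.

geometry: r = 58 mm, L = 269 mm, e = 2 mm; θ starts at 0°
rotate link 1 by -87°: θ ← 0° -87° = -87°
rotate link 1 by +80°: θ ← -87° +80° = -7°
rotate link 1 by -72°: θ ← -7° -72° = -79°
rotate link 1 by -7°: θ ← -79° -7° = -86°
crank pin P = (r cos θ, r sin θ) = (4.045875, -57.858715)
h = r sin θ − e = -57.858715 − 2 = -59.858715
x = r cos θ + √(L² − h²) = 4.045875 + 262.255475 = 266.301351

266.3014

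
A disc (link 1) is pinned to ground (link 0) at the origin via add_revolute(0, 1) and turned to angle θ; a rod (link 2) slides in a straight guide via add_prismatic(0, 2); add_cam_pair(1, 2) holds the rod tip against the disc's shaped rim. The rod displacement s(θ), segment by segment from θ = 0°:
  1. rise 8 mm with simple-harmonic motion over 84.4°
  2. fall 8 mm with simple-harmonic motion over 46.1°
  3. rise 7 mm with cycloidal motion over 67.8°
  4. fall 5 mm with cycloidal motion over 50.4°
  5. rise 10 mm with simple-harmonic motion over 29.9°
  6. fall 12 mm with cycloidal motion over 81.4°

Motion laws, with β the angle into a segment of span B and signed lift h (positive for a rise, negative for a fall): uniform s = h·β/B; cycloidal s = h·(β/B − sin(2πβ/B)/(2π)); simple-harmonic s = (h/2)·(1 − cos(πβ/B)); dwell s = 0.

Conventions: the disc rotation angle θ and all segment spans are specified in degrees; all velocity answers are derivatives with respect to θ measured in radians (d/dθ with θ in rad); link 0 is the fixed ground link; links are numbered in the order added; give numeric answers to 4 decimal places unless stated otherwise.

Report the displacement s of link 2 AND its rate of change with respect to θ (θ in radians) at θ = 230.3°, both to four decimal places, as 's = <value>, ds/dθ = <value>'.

segment 1 (0° to 84.4°, simple-harmonic, h = 8) is passed completely: s = 0.0000 + (8) = 8.0000
segment 2 (84.4° to 130.5°, simple-harmonic, h = -8) is passed completely: s = 8.0000 + (-8) = 0.0000
segment 3 (130.5° to 198.3°, cycloidal, h = 7) is passed completely: s = 0.0000 + (7) = 7.0000
θ = 230.3° falls in segment 4 (198.3° to 248.7°, cycloidal, h = -5): β = 230.3 − 198.3 = 32°, B = 50.4°; Δs = -5·(0.6349 − sin(2π·0.6349)/(2π)) = -3.7713; s = 7.0000 − 3.7713 = 3.2287
velocity in seg [198.3°–248.7°] (cycloidal), θ in radians: β = 32° = 0.5585 rad, B = 50.4° = 0.8796 rad; ds/dθ = (h/B)(1 − cos(2πβ/B)) = ((-5)/0.8796)(1 − cos(2π·0.6349)) = -9.445197 mm/rad

s = 3.2287, ds/dθ = -9.4452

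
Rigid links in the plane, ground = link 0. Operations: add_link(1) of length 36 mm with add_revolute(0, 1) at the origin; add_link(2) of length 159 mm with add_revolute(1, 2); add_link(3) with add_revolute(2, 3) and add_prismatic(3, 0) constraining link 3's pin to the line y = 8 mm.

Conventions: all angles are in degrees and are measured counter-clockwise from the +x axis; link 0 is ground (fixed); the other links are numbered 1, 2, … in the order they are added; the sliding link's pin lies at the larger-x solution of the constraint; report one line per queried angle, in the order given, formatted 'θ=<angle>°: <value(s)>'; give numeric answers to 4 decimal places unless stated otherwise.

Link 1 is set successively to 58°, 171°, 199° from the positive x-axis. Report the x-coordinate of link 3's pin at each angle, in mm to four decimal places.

geometry: r = 36 mm, L = 159 mm, e = 8 mm
θ=58°: crank pin P = (r cos θ, r sin θ) = (19.077094, 30.529731)
θ=58°: h = r sin θ − e = 30.529731 − 8 = 22.529731
θ=58°: x = r cos θ + √(L² − h²) = 19.077094 + 157.395715 = 176.472809
θ=171°: crank pin P = (r cos θ, r sin θ) = (-35.556780, 5.631641)
θ=171°: h = r sin θ − e = 5.631641 − 8 = -2.368359
θ=171°: x = r cos θ + √(L² − h²) = -35.556780 + 158.982360 = 123.425580
θ=199°: crank pin P = (r cos θ, r sin θ) = (-34.038669, -11.720454)
θ=199°: h = r sin θ − e = -11.720454 − 8 = -19.720454
θ=199°: x = r cos θ + √(L² − h²) = -34.038669 + 157.772316 = 123.733647

θ=58°: 176.4728
θ=171°: 123.4256
θ=199°: 123.7336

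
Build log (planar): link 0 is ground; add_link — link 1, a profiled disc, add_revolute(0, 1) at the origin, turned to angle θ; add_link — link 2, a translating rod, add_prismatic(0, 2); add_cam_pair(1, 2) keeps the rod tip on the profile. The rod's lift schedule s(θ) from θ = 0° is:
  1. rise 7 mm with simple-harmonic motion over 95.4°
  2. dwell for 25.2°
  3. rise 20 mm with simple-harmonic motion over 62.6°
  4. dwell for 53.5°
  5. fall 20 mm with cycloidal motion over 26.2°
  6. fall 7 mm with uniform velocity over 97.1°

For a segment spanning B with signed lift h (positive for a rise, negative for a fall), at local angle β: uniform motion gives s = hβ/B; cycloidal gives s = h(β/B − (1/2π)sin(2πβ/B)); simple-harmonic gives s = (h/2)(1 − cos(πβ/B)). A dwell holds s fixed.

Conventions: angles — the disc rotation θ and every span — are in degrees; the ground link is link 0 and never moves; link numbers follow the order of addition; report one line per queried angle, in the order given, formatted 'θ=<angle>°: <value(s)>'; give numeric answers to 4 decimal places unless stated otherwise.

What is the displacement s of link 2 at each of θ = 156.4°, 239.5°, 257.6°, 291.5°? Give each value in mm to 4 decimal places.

seg 1 [0°–95.4°] simple-harmonic, h=7: full span → s += 7 → s = 7.0000
seg 2 [95.4°–120.6°] dwell: s stays 7.0000
seg 3 [120.6°–183.2°] simple-harmonic, h=20: θ=156.4° here. β=35.8, B=62.6. 20/2·(1 − cos(π·0.5719)) = 12.2392 → s = 19.2392
seg 3 [120.6°–183.2°] simple-harmonic, h=20: full span → s += 20 → s = 27.0000
seg 4 [183.2°–236.7°] dwell: s stays 27.0000
seg 5 [236.7°–262.9°] cycloidal, h=-20: θ=239.5° here. β=2.8, B=26.2. -20·(0.1069 − sin(2π·0.1069)/(2π)) = -0.1570 → s = 26.8430
seg 5 [236.7°–262.9°] cycloidal, h=-20: θ=257.6° here. β=20.9, B=26.2. -20·(0.7977 − sin(2π·0.7977)/(2π)) = -18.9953 → s = 8.0047
seg 5 [236.7°–262.9°] cycloidal, h=-20: full span → s += -20 → s = 7.0000
seg 6 [262.9°–360°] uniform, h=-7: θ=291.5° here. β=28.6, B=97.1. -7·28.6/97.1 = -2.0618 → s = 4.9382

θ=156.4°: 19.2392
θ=239.5°: 26.8430
θ=257.6°: 8.0047
θ=291.5°: 4.9382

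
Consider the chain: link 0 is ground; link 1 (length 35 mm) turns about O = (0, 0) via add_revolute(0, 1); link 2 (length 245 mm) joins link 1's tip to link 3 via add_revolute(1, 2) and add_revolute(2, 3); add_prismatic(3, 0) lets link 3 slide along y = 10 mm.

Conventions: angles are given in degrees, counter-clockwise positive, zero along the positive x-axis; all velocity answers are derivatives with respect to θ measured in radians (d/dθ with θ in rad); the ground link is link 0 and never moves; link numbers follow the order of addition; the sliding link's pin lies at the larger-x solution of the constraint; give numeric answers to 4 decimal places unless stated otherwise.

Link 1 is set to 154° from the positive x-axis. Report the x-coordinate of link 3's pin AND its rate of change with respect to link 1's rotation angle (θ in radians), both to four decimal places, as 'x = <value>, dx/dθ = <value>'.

geometry: r = 35 mm, L = 245 mm, e = 10 mm
crank pin P = (r cos θ, r sin θ) = (-31.457792, 15.342990)
h = r sin θ − e = 15.342990 − 10 = 5.342990
x = r cos θ + √(L² − h²) = -31.457792 + 244.941733 = 213.483941
dx/dθ = −r sin θ − h·r cos θ/√(L² − h²) (θ in radians; h = 5.342990) = -14.656792

x = 213.4839, dx/dθ = -14.6568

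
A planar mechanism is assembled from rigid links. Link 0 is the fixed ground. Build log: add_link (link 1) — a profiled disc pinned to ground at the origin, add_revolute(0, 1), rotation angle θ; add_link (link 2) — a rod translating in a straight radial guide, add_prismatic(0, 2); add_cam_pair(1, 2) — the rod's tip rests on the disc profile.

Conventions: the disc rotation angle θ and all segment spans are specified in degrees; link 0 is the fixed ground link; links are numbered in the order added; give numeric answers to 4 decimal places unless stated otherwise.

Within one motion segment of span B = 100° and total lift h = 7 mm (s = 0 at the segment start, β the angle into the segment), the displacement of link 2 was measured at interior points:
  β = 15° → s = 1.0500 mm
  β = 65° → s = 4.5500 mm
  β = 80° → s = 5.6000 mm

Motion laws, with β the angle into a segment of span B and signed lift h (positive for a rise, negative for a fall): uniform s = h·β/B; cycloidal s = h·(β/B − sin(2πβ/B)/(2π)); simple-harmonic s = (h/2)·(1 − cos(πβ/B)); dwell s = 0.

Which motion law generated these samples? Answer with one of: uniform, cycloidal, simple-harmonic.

candidates at β/B = r: uniform s = h·r (linear in β); cycloidal s = h·(r − sin(2πr)/(2π)); simple-harmonic s = (h/2)(1 − cos(πr))
β=15°: printed 1.0500 | uniform 1.0500, cycloidal 0.1487, simple-harmonic 0.3815
β=65°: printed 4.5500 | uniform 4.5500, cycloidal 5.4513, simple-harmonic 5.0890
β=80°: printed 5.6000 | uniform 5.6000, cycloidal 6.6596, simple-harmonic 6.3316
only one law matches every sample → uniform

uniform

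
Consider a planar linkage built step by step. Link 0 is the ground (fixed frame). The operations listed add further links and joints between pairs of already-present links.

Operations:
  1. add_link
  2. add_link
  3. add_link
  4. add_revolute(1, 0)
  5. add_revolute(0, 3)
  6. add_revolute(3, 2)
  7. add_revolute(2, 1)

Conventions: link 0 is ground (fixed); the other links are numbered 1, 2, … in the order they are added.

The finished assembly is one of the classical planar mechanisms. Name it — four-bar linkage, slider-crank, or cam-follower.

links: 4 (incl. ground); joints: 4 revolute, 0 prismatic, 0 higher (cam) pair, forming one closed loop
4 links in a single 4R loop → four-bar linkage

four-bar linkage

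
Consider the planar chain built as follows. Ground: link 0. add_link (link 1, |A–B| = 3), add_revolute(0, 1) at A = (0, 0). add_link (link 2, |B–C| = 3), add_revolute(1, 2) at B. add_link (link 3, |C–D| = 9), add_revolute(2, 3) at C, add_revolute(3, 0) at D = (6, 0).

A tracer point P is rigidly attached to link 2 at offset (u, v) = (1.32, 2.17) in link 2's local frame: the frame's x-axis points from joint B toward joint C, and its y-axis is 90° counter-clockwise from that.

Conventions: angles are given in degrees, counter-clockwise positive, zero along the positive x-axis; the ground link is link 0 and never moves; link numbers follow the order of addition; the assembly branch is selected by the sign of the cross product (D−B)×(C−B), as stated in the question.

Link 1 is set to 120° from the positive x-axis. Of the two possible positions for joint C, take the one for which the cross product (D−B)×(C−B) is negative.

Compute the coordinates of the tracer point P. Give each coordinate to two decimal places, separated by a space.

A=(0,0), D=(6.00,0)
B = A + 3.00·(cos120°, sin120°) = (-1.5000, 2.5981)
|BD| = 7.9373
circle(B,3.00) ∩ circle(D,9.00): a=-0.5669, h=2.9459
  candidates: C₊=(-1.0714,5.5673) cross=23.383; C₋=(-3.0000,0.0000) cross=-23.383
  branch - wants cross < 0 → take C=(-3.0000,0.0000) (cross=-23.383)
ex = (C−B)/|BC| = (-0.5000,-0.8660); ey = (0.8660,-0.5000)
P = B + 1.32·ex + 2.17·ey = (-0.2807,0.3699)

-0.28 0.37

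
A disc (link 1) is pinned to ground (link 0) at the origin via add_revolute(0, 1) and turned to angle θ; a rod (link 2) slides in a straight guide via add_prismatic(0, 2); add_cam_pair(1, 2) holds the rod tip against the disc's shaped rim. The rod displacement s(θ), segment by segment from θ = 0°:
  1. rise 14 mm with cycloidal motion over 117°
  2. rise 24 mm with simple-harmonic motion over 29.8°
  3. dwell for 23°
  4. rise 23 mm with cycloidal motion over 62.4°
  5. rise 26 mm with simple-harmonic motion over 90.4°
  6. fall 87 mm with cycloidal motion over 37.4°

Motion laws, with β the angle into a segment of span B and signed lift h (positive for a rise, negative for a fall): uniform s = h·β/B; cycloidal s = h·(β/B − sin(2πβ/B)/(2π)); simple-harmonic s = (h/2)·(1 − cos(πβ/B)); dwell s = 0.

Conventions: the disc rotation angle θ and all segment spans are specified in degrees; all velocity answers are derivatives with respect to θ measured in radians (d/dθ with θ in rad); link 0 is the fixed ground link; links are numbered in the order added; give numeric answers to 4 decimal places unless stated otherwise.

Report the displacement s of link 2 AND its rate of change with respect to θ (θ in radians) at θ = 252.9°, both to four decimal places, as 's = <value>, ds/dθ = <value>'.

segment 1 (0° to 117°, cycloidal, h = 14) is passed completely: s = 0.0000 + (14) = 14.0000
segment 2 (117° to 146.8°, simple-harmonic, h = 24) is passed completely: s = 14.0000 + (24) = 38.0000
segment 3 (146.8° to 169.8°, dwell): s unchanged at 38.0000
segment 4 (169.8° to 232.2°, cycloidal, h = 23) is passed completely: s = 38.0000 + (23) = 61.0000
θ = 252.9° falls in segment 5 (232.2° to 322.6°, simple-harmonic, h = 26): β = 252.9 − 232.2 = 20.7°, B = 90.4°; Δs = 26/2·(1 − cos(π·0.2290)) = 3.2211; s = 61.0000 + 3.2211 = 64.2211
velocity in seg [232.2°–322.6°] (simple-harmonic), θ in radians: β = 20.7° = 0.3613 rad, B = 90.4° = 1.5778 rad; ds/dθ = (πh/(2B)) sin(πβ/B) = (π·26/(2·1.5778)) sin(π·0.2290) = 17.055862 mm/rad

s = 64.2211, ds/dθ = 17.0559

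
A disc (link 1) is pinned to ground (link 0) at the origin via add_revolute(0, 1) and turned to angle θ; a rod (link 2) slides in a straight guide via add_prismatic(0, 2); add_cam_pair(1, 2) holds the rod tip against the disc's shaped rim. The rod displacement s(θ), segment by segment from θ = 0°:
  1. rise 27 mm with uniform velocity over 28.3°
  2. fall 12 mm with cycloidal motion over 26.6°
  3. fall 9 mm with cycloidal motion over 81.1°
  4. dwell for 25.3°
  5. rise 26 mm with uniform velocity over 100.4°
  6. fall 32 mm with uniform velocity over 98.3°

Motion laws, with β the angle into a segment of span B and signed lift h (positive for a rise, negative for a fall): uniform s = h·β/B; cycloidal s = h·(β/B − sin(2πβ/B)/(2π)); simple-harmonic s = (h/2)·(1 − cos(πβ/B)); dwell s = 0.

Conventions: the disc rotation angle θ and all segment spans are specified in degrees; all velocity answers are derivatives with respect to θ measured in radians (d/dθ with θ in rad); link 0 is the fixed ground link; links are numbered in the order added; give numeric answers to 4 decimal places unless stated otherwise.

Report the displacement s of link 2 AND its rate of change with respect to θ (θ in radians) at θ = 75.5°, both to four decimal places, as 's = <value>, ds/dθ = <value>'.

segment 1 (0° to 28.3°, uniform, h = 27) is passed completely: s = 0.0000 + (27) = 27.0000
segment 2 (28.3° to 54.9°, cycloidal, h = -12) is passed completely: s = 27.0000 + (-12) = 15.0000
θ = 75.5° falls in segment 3 (54.9° to 136°, cycloidal, h = -9): β = 75.5 − 54.9 = 20.6°, B = 81.1°; Δs = -9·(0.2540 − sin(2π·0.2540)/(2π)) = -0.8541; s = 15.0000 − 0.8541 = 14.1459
velocity in seg [54.9°–136°] (cycloidal), θ in radians: β = 20.6° = 0.3595 rad, B = 81.1° = 1.4155 rad; ds/dθ = (h/B)(1 − cos(2πβ/B)) = ((-9)/1.4155)(1 − cos(2π·0.2540)) = -6.518429 mm/rad

s = 14.1459, ds/dθ = -6.5184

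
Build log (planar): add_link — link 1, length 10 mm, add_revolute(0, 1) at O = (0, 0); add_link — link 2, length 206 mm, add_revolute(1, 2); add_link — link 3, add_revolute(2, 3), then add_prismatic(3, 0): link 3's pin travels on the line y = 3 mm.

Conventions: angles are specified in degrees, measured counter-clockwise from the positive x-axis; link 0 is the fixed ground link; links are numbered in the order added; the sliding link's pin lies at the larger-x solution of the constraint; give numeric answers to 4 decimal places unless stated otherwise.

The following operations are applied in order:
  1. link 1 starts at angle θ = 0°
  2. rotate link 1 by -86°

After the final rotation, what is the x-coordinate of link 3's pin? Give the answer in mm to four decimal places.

geometry: r = 10 mm, L = 206 mm, e = 3 mm; θ starts at 0°
rotate link 1 by -86°: θ ← 0° -86° = -86°
crank pin P = (r cos θ, r sin θ) = (0.697565, -9.975641)
h = r sin θ − e = -9.975641 − 3 = -12.975641
x = r cos θ + √(L² − h²) = 0.697565 + 205.590935 = 206.288500

206.2885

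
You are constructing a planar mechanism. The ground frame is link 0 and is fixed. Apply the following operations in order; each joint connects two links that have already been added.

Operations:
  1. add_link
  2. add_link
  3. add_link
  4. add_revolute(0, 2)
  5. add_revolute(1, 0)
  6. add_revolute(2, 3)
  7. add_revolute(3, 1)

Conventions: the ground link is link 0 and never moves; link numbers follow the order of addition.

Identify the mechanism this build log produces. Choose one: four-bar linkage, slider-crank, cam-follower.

links: 4 (incl. ground); joints: 4 revolute, 0 prismatic, 0 higher (cam) pair, forming one closed loop
4 links in a single 4R loop → four-bar linkage

four-bar linkage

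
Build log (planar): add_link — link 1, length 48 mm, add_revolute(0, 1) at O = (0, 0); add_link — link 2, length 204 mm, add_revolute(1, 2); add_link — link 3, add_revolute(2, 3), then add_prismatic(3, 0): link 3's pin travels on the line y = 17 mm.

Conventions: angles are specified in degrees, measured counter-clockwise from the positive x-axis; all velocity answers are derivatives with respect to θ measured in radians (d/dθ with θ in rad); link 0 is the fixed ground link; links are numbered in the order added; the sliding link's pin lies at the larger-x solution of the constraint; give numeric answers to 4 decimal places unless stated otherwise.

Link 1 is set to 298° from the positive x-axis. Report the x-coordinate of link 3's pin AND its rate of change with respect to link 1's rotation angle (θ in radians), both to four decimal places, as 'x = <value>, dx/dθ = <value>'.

geometry: r = 48 mm, L = 204 mm, e = 17 mm
crank pin P = (r cos θ, r sin θ) = (22.534635, -42.381484)
h = r sin θ − e = -42.381484 − 17 = -59.381484
x = r cos θ + √(L² − h²) = 22.534635 + 195.166184 = 217.700819
dx/dθ = −r sin θ − h·r cos θ/√(L² − h²) (θ in radians; h = -59.381484) = 49.237898

x = 217.7008, dx/dθ = 49.2379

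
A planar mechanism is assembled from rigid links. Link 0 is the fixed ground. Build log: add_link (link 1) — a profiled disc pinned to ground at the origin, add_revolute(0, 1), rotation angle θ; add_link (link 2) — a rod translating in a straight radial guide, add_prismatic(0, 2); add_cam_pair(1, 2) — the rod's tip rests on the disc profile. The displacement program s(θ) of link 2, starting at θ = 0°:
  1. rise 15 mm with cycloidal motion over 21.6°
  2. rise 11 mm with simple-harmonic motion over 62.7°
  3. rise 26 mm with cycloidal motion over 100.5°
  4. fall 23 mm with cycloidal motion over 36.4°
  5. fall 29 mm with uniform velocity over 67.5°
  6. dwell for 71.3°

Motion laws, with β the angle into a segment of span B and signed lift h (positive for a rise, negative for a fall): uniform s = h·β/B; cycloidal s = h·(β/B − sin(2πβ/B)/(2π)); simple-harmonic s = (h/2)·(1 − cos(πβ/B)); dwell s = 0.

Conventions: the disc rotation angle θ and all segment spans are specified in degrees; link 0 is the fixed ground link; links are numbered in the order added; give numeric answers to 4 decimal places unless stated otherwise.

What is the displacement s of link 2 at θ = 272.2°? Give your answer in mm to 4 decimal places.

seg 1 [0°–21.6°] cycloidal, h=15: full span → s += 15 → s = 15.0000
seg 2 [21.6°–84.3°] simple-harmonic, h=11: full span → s += 11 → s = 26.0000
seg 3 [84.3°–184.8°] cycloidal, h=26: full span → s += 26 → s = 52.0000
seg 4 [184.8°–221.2°] cycloidal, h=-23: full span → s += -23 → s = 29.0000
seg 5 [221.2°–288.7°] uniform, h=-29: θ=272.2° here. β=51, B=67.5. -29·51/67.5 = -21.9111 → s = 7.0889

7.0889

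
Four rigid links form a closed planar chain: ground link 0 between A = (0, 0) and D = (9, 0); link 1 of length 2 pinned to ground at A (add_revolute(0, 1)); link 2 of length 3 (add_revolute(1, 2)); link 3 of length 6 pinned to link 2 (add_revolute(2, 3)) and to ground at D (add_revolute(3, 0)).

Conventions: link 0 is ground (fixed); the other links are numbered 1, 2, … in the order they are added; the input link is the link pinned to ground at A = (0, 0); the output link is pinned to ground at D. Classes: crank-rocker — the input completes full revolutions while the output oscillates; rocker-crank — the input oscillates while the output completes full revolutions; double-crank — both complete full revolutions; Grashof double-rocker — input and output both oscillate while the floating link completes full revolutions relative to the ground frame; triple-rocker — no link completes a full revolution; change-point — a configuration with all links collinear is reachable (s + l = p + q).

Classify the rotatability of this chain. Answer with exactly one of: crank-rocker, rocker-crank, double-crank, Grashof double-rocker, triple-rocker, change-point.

lengths: ground=9, input=2, coupler=3, output=6
sorted: s=2 (shortest), l=9 (longest), p+q=9
s + l = 11 vs p + q = 9
s + l > p + q → non-Grashof → no link fully rotates → triple-rocker

triple-rocker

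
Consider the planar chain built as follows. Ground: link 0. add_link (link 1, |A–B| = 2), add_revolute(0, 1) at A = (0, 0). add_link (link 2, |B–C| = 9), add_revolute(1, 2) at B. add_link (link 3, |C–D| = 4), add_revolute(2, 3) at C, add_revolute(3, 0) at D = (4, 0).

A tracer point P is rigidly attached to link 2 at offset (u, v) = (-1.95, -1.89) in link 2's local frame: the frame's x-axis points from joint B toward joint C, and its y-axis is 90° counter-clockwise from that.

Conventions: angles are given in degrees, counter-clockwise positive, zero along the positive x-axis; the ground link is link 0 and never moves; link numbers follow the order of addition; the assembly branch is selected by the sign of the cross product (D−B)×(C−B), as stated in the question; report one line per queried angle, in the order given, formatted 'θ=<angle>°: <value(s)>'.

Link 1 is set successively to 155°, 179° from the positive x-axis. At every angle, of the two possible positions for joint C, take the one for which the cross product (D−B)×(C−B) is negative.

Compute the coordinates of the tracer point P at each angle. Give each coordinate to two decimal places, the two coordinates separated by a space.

A=(0,0), D=(4.00,0)
θ=155°: B = A + 2.00·(cos155°, sin155°) = (-1.8126, 0.8452)
θ=155°: |BD| = 5.8737
θ=155°: circle(B,9.00) ∩ circle(D,4.00): a=8.4700, h=3.0430
θ=155°:   candidates: C₊=(7.0071,2.6377) cross=17.874; C₋=(6.1313,-3.3849) cross=-17.874
θ=155°:   branch - wants cross < 0 → take C=(6.1313,-3.3849) (cross=-17.874)
θ=155°: ex = (C−B)/|BC| = (0.8827,-0.4700); ey = (0.4700,0.8827)
θ=155°: P = B + -1.95·ex + -1.89·ey = (-4.4221,0.0935)
θ=179°: B = A + 2.00·(cos179°, sin179°) = (-1.9997, 0.0349)
θ=179°: |BD| = 5.9998
θ=179°: circle(B,9.00) ∩ circle(D,4.00): a=8.4167, h=3.1872
θ=179°:   candidates: C₊=(6.4355,3.1731) cross=19.123; C₋=(6.3984,-3.2012) cross=-19.123
θ=179°:   branch - wants cross < 0 → take C=(6.3984,-3.2012) (cross=-19.123)
θ=179°: ex = (C−B)/|BC| = (0.9331,-0.3596); ey = (0.3596,0.9331)
θ=179°: P = B + -1.95·ex + -1.89·ey = (-4.4989,-1.0275)

θ=155°: -4.42 0.09
θ=179°: -4.50 -1.03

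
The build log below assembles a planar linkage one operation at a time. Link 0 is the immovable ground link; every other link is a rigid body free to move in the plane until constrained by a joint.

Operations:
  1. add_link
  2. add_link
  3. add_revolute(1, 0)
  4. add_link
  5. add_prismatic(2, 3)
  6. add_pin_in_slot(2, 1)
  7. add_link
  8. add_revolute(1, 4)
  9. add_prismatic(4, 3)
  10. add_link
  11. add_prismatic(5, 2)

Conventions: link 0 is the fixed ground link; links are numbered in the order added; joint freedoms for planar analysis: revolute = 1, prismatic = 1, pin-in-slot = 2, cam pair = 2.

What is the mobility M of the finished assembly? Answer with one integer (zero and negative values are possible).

L=1 J1=0 J2=0
add link → L=2 J1=0 J2=0
add link → L=3 J1=0 J2=0
R@1,0 dof=1 J1 → L=3 J1=1 J2=0
add link → L=4 J1=1 J2=0
P@2,3 dof=1 J1 → L=4 J1=2 J2=0
PS@2,1 dof=2 J2 → L=4 J1=2 J2=1
add link → L=5 J1=2 J2=1
R@1,4 dof=1 J1 → L=5 J1=3 J2=1
P@4,3 dof=1 J1 → L=5 J1=4 J2=1
add link → L=6 J1=4 J2=1
P@5,2 dof=1 J1 → L=6 J1=5 J2=1
M=3(L−1)−2J1−J2=3·5−2·5−1=4

M = 4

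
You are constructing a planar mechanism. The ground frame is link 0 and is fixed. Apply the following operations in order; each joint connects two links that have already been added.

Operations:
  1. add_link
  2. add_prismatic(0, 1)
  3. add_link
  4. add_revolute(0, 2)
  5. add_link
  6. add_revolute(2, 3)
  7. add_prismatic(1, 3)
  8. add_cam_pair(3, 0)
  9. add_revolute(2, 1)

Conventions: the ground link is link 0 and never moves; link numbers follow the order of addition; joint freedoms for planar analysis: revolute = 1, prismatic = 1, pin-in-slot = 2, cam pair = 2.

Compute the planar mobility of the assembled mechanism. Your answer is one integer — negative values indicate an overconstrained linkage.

L=1 J1=0 J2=0
add link → L=2 J1=0 J2=0
P@0,1 dof=1 J1 → L=2 J1=1 J2=0
add link → L=3 J1=1 J2=0
R@0,2 dof=1 J1 → L=3 J1=2 J2=0
add link → L=4 J1=2 J2=0
R@2,3 dof=1 J1 → L=4 J1=3 J2=0
P@1,3 dof=1 J1 → L=4 J1=4 J2=0
C@3,0 dof=2 J2 → L=4 J1=4 J2=1
R@2,1 dof=1 J1 → L=4 J1=5 J2=1
M=3(L−1)−2J1−J2=3·3−2·5−1=-2

M = -2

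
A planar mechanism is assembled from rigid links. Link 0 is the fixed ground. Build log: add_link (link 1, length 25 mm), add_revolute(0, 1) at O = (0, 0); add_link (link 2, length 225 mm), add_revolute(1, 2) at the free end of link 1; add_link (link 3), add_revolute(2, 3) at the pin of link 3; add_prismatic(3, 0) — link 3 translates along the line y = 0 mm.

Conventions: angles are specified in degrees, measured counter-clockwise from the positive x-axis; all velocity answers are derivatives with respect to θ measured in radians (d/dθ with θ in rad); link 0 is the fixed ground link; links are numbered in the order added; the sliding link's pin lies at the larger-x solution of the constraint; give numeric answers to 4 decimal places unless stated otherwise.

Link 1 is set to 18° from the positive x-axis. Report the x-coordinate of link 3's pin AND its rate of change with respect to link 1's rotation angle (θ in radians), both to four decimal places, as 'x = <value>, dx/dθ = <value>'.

geometry: r = 25 mm, L = 225 mm, e = 0 mm
crank pin P = (r cos θ, r sin θ) = (23.776413, 7.725425)
h = r sin θ − e = 7.725425 − 0 = 7.725425
x = r cos θ + √(L² − h²) = 23.776413 + 224.867334 = 248.643747
dx/dθ = −r sin θ − h·r cos θ/√(L² − h²) (θ in radians; h = 7.725425) = -8.542275

x = 248.6437, dx/dθ = -8.5423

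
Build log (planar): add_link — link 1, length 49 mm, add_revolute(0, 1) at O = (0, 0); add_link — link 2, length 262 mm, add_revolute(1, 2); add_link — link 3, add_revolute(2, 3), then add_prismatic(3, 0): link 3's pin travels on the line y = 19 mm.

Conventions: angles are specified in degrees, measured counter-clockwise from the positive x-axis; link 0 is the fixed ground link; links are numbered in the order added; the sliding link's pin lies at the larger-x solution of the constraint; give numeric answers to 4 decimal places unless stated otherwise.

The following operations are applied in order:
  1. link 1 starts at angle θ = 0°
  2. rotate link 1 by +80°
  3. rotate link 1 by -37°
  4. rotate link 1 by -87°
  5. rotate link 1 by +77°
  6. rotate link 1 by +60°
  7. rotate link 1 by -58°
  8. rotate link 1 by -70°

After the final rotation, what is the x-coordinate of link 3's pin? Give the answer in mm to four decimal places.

geometry: r = 49 mm, L = 262 mm, e = 19 mm; θ starts at 0°
rotate link 1 by +80°: θ ← 0° +80° = 80°
rotate link 1 by -37°: θ ← 80° -37° = 43°
rotate link 1 by -87°: θ ← 43° -87° = -44°
rotate link 1 by +77°: θ ← -44° +77° = 33°
rotate link 1 by +60°: θ ← 33° +60° = 93°
rotate link 1 by -58°: θ ← 93° -58° = 35°
rotate link 1 by -70°: θ ← 35° -70° = -35°
crank pin P = (r cos θ, r sin θ) = (40.138450, -28.105245)
h = r sin θ − e = -28.105245 − 19 = -47.105245
x = r cos θ + √(L² − h²) = 40.138450 + 257.730665 = 297.869116

297.8691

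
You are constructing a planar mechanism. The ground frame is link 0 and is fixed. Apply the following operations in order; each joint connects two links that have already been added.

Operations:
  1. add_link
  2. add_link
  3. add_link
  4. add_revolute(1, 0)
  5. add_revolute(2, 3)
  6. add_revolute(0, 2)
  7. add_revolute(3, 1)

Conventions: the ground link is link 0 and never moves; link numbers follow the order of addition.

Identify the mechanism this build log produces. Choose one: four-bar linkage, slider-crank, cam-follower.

links: 4 (incl. ground); joints: 4 revolute, 0 prismatic, 0 higher (cam) pair, forming one closed loop
4 links in a single 4R loop → four-bar linkage

four-bar linkage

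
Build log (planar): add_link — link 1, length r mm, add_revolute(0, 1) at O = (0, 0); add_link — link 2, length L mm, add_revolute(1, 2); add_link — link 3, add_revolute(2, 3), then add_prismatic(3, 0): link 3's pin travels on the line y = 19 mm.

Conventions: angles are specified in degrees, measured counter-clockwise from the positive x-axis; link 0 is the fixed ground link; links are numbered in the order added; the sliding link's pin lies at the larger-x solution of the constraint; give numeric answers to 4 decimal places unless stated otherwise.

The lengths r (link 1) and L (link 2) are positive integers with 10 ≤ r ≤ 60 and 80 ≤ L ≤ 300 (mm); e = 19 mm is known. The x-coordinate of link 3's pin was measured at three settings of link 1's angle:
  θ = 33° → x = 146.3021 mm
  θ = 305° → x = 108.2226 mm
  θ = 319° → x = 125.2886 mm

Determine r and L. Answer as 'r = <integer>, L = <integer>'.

constraint per measurement: (x − r cos θ)² + (r sin θ − e)² = L²
subtracting the θ₁ and θ₂ equations cancels the r² and L² terms:
r = (x₁² − x₂²) / (2[(x₁cos θ₁ + e sin θ₁) − (x₂cos θ₂ + e sin θ₂)]) = 55.9999 → r = 56
L² = (x₁ − r cos θ₁)² + (r sin θ₁ − e)² = 9999.9949 → L = 100.0000 → L = 100
check at θ₃=319°: x = 125.2886 (printed 125.2886) ✓

r = 56, L = 100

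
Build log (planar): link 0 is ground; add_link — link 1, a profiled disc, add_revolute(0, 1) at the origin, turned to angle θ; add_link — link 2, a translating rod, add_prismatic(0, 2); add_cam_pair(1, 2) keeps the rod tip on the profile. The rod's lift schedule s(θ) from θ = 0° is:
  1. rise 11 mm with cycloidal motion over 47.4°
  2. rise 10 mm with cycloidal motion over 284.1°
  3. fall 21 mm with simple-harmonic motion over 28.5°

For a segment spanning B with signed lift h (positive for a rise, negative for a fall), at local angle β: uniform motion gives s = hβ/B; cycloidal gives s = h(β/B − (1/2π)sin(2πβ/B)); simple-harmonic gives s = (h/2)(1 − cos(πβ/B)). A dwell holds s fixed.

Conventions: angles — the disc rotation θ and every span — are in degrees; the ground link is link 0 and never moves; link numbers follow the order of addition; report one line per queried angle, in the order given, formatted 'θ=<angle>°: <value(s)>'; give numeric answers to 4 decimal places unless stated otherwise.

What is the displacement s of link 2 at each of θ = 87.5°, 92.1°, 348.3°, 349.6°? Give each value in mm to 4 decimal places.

seg 1 [0°–47.4°] cycloidal, h=11: full span → s += 11 → s = 11.0000
seg 2 [47.4°–331.5°] cycloidal, h=10: θ=87.5° here. β=40.1, B=284.1. 10·(0.1411 − sin(2π·0.1411)/(2π)) = 0.1779 → s = 11.1779
seg 2 [47.4°–331.5°] cycloidal, h=10: θ=92.1° here. β=44.7, B=284.1. 10·(0.1573 − sin(2π·0.1573)/(2π)) = 0.2440 → s = 11.2440
seg 2 [47.4°–331.5°] cycloidal, h=10: full span → s += 10 → s = 21.0000
seg 3 [331.5°–360°] simple-harmonic, h=-21: θ=348.3° here. β=16.8, B=28.5. -21/2·(1 − cos(π·0.5895)) = -13.4127 → s = 7.5873
seg 3 [331.5°–360°] simple-harmonic, h=-21: θ=349.6° here. β=18.1, B=28.5. -21/2·(1 − cos(π·0.6351)) = -14.8235 → s = 6.1765

θ=87.5°: 11.1779
θ=92.1°: 11.2440
θ=348.3°: 7.5873
θ=349.6°: 6.1765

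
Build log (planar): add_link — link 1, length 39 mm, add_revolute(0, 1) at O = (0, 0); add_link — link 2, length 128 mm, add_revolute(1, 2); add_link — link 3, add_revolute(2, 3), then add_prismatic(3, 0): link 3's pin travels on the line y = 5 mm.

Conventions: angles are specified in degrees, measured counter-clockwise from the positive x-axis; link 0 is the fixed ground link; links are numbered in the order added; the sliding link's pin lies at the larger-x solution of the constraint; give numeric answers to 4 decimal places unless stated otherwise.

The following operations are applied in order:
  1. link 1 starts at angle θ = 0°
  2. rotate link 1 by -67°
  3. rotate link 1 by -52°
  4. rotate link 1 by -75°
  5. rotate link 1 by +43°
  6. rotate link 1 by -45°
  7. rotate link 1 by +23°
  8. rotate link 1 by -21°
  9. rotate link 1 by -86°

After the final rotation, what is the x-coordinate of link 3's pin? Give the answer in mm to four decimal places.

geometry: r = 39 mm, L = 128 mm, e = 5 mm; θ starts at 0°
rotate link 1 by -67°: θ ← 0° -67° = -67°
rotate link 1 by -52°: θ ← -67° -52° = -119°
rotate link 1 by -75°: θ ← -119° -75° = -194°
rotate link 1 by +43°: θ ← -194° +43° = -151°
rotate link 1 by -45°: θ ← -151° -45° = -196°
rotate link 1 by +23°: θ ← -196° +23° = -173°
rotate link 1 by -21°: θ ← -173° -21° = -194°
rotate link 1 by -86°: θ ← -194° -86° = -280°
crank pin P = (r cos θ, r sin θ) = (6.772279, 38.407502)
h = r sin θ − e = 38.407502 − 5 = 33.407502
x = r cos θ + √(L² − h²) = 6.772279 + 123.563501 = 130.335780

130.3358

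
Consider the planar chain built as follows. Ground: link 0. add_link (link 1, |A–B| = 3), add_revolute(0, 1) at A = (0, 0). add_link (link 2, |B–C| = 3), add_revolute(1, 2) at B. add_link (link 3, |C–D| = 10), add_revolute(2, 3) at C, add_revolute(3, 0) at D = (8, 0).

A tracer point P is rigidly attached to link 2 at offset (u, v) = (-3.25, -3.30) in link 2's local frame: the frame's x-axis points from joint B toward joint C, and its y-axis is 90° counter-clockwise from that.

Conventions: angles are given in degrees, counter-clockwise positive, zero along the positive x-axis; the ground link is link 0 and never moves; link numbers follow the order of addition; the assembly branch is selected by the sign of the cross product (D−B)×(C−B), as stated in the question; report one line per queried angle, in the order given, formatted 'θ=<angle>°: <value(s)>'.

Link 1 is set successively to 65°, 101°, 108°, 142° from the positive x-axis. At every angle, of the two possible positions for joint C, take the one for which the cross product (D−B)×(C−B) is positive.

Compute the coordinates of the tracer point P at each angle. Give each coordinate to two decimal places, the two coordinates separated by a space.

A=(0,0), D=(8.00,0)
θ=65°: B = A + 3.00·(cos65°, sin65°) = (1.2679, 2.7189)
θ=65°: |BD| = 7.2605
θ=65°: circle(B,3.00) ∩ circle(D,10.00): a=-2.6366, h=1.4312
θ=65°:   candidates: C₊=(-0.6409,5.0334) cross=10.391; C₋=(-1.7128,2.3792) cross=-10.391
θ=65°:   branch + wants cross > 0 → take C=(-0.6409,5.0334) (cross=10.391)
θ=65°: ex = (C−B)/|BC| = (-0.6363,0.7715); ey = (-0.7715,-0.6363)
θ=65°: P = B + -3.25·ex + -3.30·ey = (5.8816,2.3112)
θ=101°: B = A + 3.00·(cos101°, sin101°) = (-0.5724, 2.9449)
θ=101°: |BD| = 9.0642
θ=101°: circle(B,3.00) ∩ circle(D,10.00): a=-0.4877, h=2.9601
θ=101°:   candidates: C₊=(-0.0720,5.9028) cross=26.831; C₋=(-1.9954,0.3038) cross=-26.831
θ=101°:   branch + wants cross > 0 → take C=(-0.0720,5.9028) (cross=26.831)
θ=101°: ex = (C−B)/|BC| = (0.1668,0.9860); ey = (-0.9860,0.1668)
θ=101°: P = B + -3.25·ex + -3.30·ey = (2.1392,-0.8101)
θ=108°: B = A + 3.00·(cos108°, sin108°) = (-0.9271, 2.8532)
θ=108°: |BD| = 9.3719
θ=108°: circle(B,3.00) ∩ circle(D,10.00): a=-0.1690, h=2.9952
θ=108°:   candidates: C₊=(-0.1761,5.7577) cross=28.071; C₋=(-1.9999,0.0516) cross=-28.071
θ=108°:   branch + wants cross > 0 → take C=(-0.1761,5.7577) (cross=28.071)
θ=108°: ex = (C−B)/|BC| = (0.2503,0.9682); ey = (-0.9682,0.2503)
θ=108°: P = B + -3.25·ex + -3.30·ey = (1.4544,-1.1194)
θ=142°: B = A + 3.00·(cos142°, sin142°) = (-2.3640, 1.8470)
θ=142°: |BD| = 10.5273
θ=142°: circle(B,3.00) ∩ circle(D,10.00): a=0.9416, h=2.8484
θ=142°:   candidates: C₊=(-0.9373,4.4860) cross=29.986; C₋=(-1.9368,-1.1224) cross=-29.986
θ=142°:   branch + wants cross > 0 → take C=(-0.9373,4.4860) (cross=29.986)
θ=142°: ex = (C−B)/|BC| = (0.4756,0.8797); ey = (-0.8797,0.4756)
θ=142°: P = B + -3.25·ex + -3.30·ey = (-1.0067,-2.5814)

θ=65°: 5.88 2.31
θ=101°: 2.14 -0.81
θ=108°: 1.45 -1.12
θ=142°: -1.01 -2.58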